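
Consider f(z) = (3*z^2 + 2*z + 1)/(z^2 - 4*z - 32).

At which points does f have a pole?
The singularities of f are the zeros of the denominator. Factoring,
  z^2 - 4*z - 32 = (z + 4)*(z - 8)
so the candidates are z = -4, z = 8.

Check the numerator P(z) = 3*z^2 + 2*z + 1 at each one:
  P(-4) = 41 ≠ 0, so z = -4 is a (simple) pole.
  P(8) = 209 ≠ 0, so z = 8 is a (simple) pole.

Poles of f: {-4, 8}

Final answer: {-4, 8}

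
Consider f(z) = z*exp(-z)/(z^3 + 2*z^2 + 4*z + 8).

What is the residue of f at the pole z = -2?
Write f(z) = P(z)/Q(z) with P(z) = z*exp(-z) and Q(z) = z^3 + 2*z^2 + 4*z + 8.
The denominator factors as Q(z) = (z - 2*I)*(z + 2)*(z + 2*I), so z = -2 is a simple zero of Q and P is analytic there; z = -2 is therefore a simple pole and
  Res(f, z₀) = P(z₀)/Q'(z₀).

Q'(z) = 3*z^2 + 4*z + 4, so Q'(-2) = 8.
P(-2) = -2*exp(2).

Res(f, -2) = (-2*exp(2))/(8) = -exp(2)/4

Final answer: -exp(2)/4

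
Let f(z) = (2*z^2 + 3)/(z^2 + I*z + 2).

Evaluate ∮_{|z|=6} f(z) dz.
By the residue theorem, ∮_C f(z) dz = 2πi · (sum of the residues of f at the poles inside |z| = 6).

The denominator factors as (z - I)*(z + 2*I), so the singularities of f are simple poles at z = I, z = -2*I.
  |I|² = 1 < 36 = 6², so this pole is inside the contour.
  |-2*I|² = 4 < 36 = 6², so this pole is inside the contour.

With P(z) = 2*z^2 + 3 and Q(z) = z^2 + I*z + 2, each pole is simple, so Res(f, z₀) = P(z₀)/Q'(z₀) with Q'(z) = 2*z + I.
  Res(f, I) = P(I)/Q'(I) = (1)/(3*I) = -I/3
  Res(f, -2*I) = P(-2*I)/Q'(-2*I) = (-5)/(-3*I) = -5*I/3

Sum of residues inside C: -2*I
∮_C f(z) dz = 2πi · (-2*I) = 4*pi

Final answer: 4*pi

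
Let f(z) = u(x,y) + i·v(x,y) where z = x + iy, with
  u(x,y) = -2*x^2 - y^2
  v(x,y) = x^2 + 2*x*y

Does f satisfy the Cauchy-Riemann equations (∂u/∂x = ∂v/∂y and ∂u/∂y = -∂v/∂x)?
∂u/∂x = -4*x
∂v/∂y = 2*x
∂u/∂y = -2*y
∂v/∂x = 2*x + 2*y
∂u/∂x ≠ ∂v/∂y and ∂u/∂y ≠ -∂v/∂x; the Cauchy-Riemann equations are not satisfied, so f is not analytic.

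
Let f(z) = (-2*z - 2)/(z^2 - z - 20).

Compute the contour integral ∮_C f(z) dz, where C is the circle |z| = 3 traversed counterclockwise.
By the residue theorem, ∮_C f(z) dz = 2πi · (sum of the residues of f at the poles inside |z| = 3).

The denominator factors as (z + 4)*(z - 5), so the singularities of f are simple poles at z = -4, z = 5.
  |-4|² = 16 > 9 = 3², so this pole is outside the contour.
  |5|² = 25 > 9 = 3², so this pole is outside the contour.

No pole lies inside the contour, so f is analytic on and inside C and the integral is 0 (Cauchy's theorem).

Final answer: 0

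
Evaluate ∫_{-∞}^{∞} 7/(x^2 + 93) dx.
Let f(z) = 7/(z^2 + 93). The denominator has no real zeros and deg Q - deg P = 2 ≥ 2, so the integral of f over the upper semicircle |z| = R tends to 0 as R → ∞. Closing the contour in the upper half-plane,
  ∫_{-∞}^{∞} f(x) dx = 2πi · Σ Res(f, z_k)  over the poles with Im z_k > 0.

Zeros of the denominator: z^2 + 93 = 0 gives z = ±sqrt(93)*I.
Upper half-plane: z = sqrt(93)*I (simple).

Each pole is a simple zero of Q(z) = z^2 + 93, so Res(f, z₀) = P(z₀)/Q'(z₀) with P(z) = 7, Q'(z) = 2*z:
  Res(f, sqrt(93)*I) = (7)/(2*sqrt(93)*I) = -7*sqrt(93)*I/186

∫_{-∞}^{∞} f(x) dx = 2πi · (-7*sqrt(93)*I/186) = 7*sqrt(93)*pi/93

Final answer: 7*sqrt(93)*pi/93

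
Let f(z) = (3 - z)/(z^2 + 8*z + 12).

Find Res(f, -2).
5/4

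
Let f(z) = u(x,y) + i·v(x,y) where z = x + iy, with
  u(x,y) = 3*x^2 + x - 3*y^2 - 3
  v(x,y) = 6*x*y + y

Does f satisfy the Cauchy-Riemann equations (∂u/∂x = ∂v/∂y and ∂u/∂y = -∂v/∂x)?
∂u/∂x = 6*x + 1
∂v/∂y = 6*x + 1
∂u/∂y = -6*y
∂v/∂x = 6*y
∂u/∂x = ∂v/∂y and ∂u/∂y = -∂v/∂x hold identically; f is analytic.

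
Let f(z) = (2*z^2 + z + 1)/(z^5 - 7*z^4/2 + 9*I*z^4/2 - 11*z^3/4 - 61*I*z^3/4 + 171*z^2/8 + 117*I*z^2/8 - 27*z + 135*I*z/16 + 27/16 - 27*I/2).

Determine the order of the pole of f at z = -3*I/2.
3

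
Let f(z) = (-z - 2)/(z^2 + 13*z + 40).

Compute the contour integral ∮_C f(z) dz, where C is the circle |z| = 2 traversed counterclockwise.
0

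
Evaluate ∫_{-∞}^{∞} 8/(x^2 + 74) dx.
Let f(z) = 8/(z^2 + 74). The denominator has no real zeros and deg Q - deg P = 2 ≥ 2, so the integral of f over the upper semicircle |z| = R tends to 0 as R → ∞. Closing the contour in the upper half-plane,
  ∫_{-∞}^{∞} f(x) dx = 2πi · Σ Res(f, z_k)  over the poles with Im z_k > 0.

Zeros of the denominator: z^2 + 74 = 0 gives z = ±sqrt(74)*I.
Upper half-plane: z = sqrt(74)*I (simple).

Each pole is a simple zero of Q(z) = z^2 + 74, so Res(f, z₀) = P(z₀)/Q'(z₀) with P(z) = 8, Q'(z) = 2*z:
  Res(f, sqrt(74)*I) = (8)/(2*sqrt(74)*I) = -2*sqrt(74)*I/37

∫_{-∞}^{∞} f(x) dx = 2πi · (-2*sqrt(74)*I/37) = 4*sqrt(74)*pi/37

Final answer: 4*sqrt(74)*pi/37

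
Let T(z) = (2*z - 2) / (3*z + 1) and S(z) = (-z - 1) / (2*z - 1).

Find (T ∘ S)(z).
(T ∘ S)(z) = T(S(z)) = ((2)*S(z) + (-2))/((3)*S(z) + (1)). Multiply numerator and denominator by 2*z - 1:
  numerator:   (2)*(-z - 1) + (-2)*(2*z - 1) = -6*z
  denominator: (3)*(-z - 1) + (1)*(2*z - 1) = -z - 4
(T ∘ S)(z) = -6*z/(-z - 4) = 6*z/(z + 4)

Final answer: 6*z/(z + 4)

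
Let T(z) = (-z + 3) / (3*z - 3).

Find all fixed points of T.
T(z) = z means -z + 3 = z*(3*z - 3), i.e.
  3*z^2 - 2*z - 3 = 0.
Discriminant: (-2)^2 - 4*(3)*(-3) = 40, so the roots are real.
  z = (2 ± sqrt(40))/(2*(3))
Fixed points: {1/3 - sqrt(10)/3, 1/3 + sqrt(10)/3}

Final answer: {1/3 - sqrt(10)/3, 1/3 + sqrt(10)/3}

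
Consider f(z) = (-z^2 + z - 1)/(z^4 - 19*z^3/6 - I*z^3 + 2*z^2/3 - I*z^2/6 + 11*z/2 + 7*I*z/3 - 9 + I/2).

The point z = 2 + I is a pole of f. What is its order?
Factor the denominator:
  z^4 - 19*z^3/6 - I*z^3 + 2*z^2/3 - I*z^2/6 + 11*z/2 + 7*I*z/3 - 9 + I/2 = (z - 2 - I)^2*(z + 3/2)*(z - 2/3 + I)

The numerator P(z) = -z^2 + z - 1 has P(2 + I) = -2 - 3*I ≠ 0, so no factor of (z - 2 - I) cancels.
Near z = 2 + I we can therefore write f(z) = g(z)/(z - 2 - I)^2 with g analytic at 2 + I and g(2 + I) ≠ 0 (g is the numerator divided by the remaining denominator factors).

Hence z = 2 + I is a pole of order 2.

Final answer: 2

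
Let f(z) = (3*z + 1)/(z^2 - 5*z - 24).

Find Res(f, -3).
Write f(z) = P(z)/Q(z) with P(z) = 3*z + 1 and Q(z) = z^2 - 5*z - 24.
The denominator factors as Q(z) = (z + 3)*(z - 8), so z = -3 is a simple zero of Q and P is analytic there; z = -3 is therefore a simple pole and
  Res(f, z₀) = P(z₀)/Q'(z₀).

Q'(z) = 2*z - 5, so Q'(-3) = -11.
P(-3) = -8.

Res(f, -3) = (-8)/(-11) = 8/11

Final answer: 8/11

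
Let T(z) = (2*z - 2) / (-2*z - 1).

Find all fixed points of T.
T(z) = z means 2*z - 2 = z*(-2*z - 1), i.e.
  -2*z^2 - 3*z + 2 = 0.
Discriminant: (-3)^2 - 4*(-2)*(2) = 25, so the roots are real.
  z = (3 ± sqrt(25))/(2*(-2))
Fixed points: {-2, 1/2}

Final answer: {-2, 1/2}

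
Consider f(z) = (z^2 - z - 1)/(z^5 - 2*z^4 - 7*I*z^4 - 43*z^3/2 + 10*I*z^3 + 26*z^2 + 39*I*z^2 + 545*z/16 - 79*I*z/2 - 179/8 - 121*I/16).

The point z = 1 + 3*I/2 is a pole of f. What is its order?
Factor the denominator:
  z^5 - 2*z^4 - 7*I*z^4 - 43*z^3/2 + 10*I*z^3 + 26*z^2 + 39*I*z^2 + 545*z/16 - 79*I*z/2 - 179/8 - 121*I/16 = (z - 1 - 3*I/2)^4*(z + 2 - I)

The numerator P(z) = z^2 - z - 1 has P(1 + 3*I/2) = -13/4 + 3*I/2 ≠ 0, so no factor of (z - 1 - 3*I/2) cancels.
Near z = 1 + 3*I/2 we can therefore write f(z) = g(z)/(z - 1 - 3*I/2)^4 with g analytic at 1 + 3*I/2 and g(1 + 3*I/2) ≠ 0 (g is the numerator divided by the remaining denominator factors).

Hence z = 1 + 3*I/2 is a pole of order 4.

Final answer: 4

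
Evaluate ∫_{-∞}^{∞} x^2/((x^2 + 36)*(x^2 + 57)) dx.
Let f(z) = z^2/((z^2 + 36)*(z^2 + 57)). The denominator has no real zeros and deg Q - deg P = 2 ≥ 2, so the integral of f over the upper semicircle |z| = R tends to 0 as R → ∞. Closing the contour in the upper half-plane,
  ∫_{-∞}^{∞} f(x) dx = 2πi · Σ Res(f, z_k)  over the poles with Im z_k > 0.

Zeros of the denominator: z^2 + 57 = 0 gives z = ±sqrt(57)*I; z^2 + 36 = 0 gives z = ±6*I.
Upper half-plane: z = 6*I, z = sqrt(57)*I (simple).

Each pole is a simple zero of Q(z) = z^4 + 93*z^2 + 2052, so Res(f, z₀) = P(z₀)/Q'(z₀) with P(z) = z^2, Q'(z) = 4*z^3 + 186*z:
  Res(f, 6*I) = (-36)/(252*I) = I/7
  Res(f, sqrt(57)*I) = (-57)/(-42*sqrt(57)*I) = -sqrt(57)*I/42

Sum of residues: I*(6 - sqrt(57))/42
∫_{-∞}^{∞} f(x) dx = 2πi · (I*(6 - sqrt(57))/42) = pi*(-6 + sqrt(57))/21

Final answer: pi*(-6 + sqrt(57))/21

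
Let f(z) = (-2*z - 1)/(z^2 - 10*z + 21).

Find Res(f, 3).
7/4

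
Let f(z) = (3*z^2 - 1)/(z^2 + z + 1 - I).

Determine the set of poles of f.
The singularities of f are the zeros of the denominator. Factoring,
  z^2 + z + 1 - I = (z + 1 + I)*(z - I)
so the candidates are z = -1 - I, z = I.

Check the numerator P(z) = 3*z^2 - 1 at each one:
  P(-1 - I) = -1 + 6*I ≠ 0, so z = -1 - I is a (simple) pole.
  P(I) = -4 ≠ 0, so z = I is a (simple) pole.

Poles of f: {-1 - I, I}

Final answer: {-1 - I, I}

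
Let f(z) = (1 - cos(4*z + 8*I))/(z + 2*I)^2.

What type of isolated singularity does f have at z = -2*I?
Let u = z + 2*I. The argument of cos is 4*z + 8*I = 4u, so
  f = (1 - cos(4u))/u^2 = ((4u)^2/2 - (4u)^4/24 + ...)/u^2 = 8 - (32/3)*u^2 + ...
The Laurent expansion about u = 0 has no negative powers; equivalently lim_{z→-2*I} f(z) = 8 exists and is finite.
So the singularity is removable.

Final answer: removable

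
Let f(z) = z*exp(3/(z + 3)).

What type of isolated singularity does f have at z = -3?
Let u = z + 3. Then
  e^(3/u) = Σ_{k≥0} (3)^k/(k!·u^k) = 1 + 3/u + 9/(2*u^2) + 9/(2*u^3) + ...
which has infinitely many negative powers of u, so exp(3/(z + 3)) has an essential singularity at z = -3.
The extra factor z is a nonzero polynomial; if the product had at most a pole at z = -3, dividing by that polynomial would leave exp(3/(z + 3)) with at most a pole too — contradiction. (Equivalently, the product's Laurent series still has infinitely many negative powers.)
So the singularity is essential.

Final answer: essential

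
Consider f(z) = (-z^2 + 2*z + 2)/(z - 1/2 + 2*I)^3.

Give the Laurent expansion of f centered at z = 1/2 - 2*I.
Put w = z - (1/2 - 2*I), i.e. z = w + 1/2 - 2*I. The denominator is w^3, so it suffices to rewrite the numerator in powers of w.

P(z) = -z^2 + 2*z + 2
P(w + 1/2 - 2*I) = 27/4 - 2*I + (1 + 4*I)*w - w^2

Dividing each term by w^3:
  f = (27/4 - 2*I)/w^3 + (1 + 4*I)/w^2 - 1/w

Substituting back w = z - 1/2 + 2*I:
  f(z) = (27/4 - 2*I)/(z - 1/2 + 2*I)^3 + (1 + 4*I)/(z - 1/2 + 2*I)^2 - 1/(z - 1/2 + 2*I)

The series is finite because the numerator is a polynomial; the negative powers form the principal part, and the coefficient of 1/(z - 1/2 + 2*I) gives Res(f, 1/2 - 2*I) = -1.

Final answer: (27/4 - 2*I)/(z - 1/2 + 2*I)^3 + (1 + 4*I)/(z - 1/2 + 2*I)^2 - 1/(z - 1/2 + 2*I)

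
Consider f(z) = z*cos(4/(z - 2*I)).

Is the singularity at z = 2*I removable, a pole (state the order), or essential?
Let u = z - 2*I. Then
  cos(4/u) = Σ_{k≥0} (-1)^k (4)^(2k)/((2k)!·u^(2k)) = 1 - 8/u^2 + 32/(3*u^4) + ...
which has infinitely many negative powers of u, so cos(4/(z - 2*I)) has an essential singularity at z = 2*I.
The extra factor z is a nonzero polynomial; if the product had at most a pole at z = 2*I, dividing by that polynomial would leave cos(4/(z - 2*I)) with at most a pole too — contradiction. (Equivalently, the product's Laurent series still has infinitely many negative powers.)
So the singularity is essential.

Final answer: essential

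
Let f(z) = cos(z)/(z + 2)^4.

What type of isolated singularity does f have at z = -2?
Write f(z) = g(z)/(z + 2)^4 with g(z) = cos(z).
g is entire and g(-2) = cos(2) ≠ 0, so no factor of (z + 2) cancels: the Laurent expansion of f about z = -2 starts at the power -4, i.e. lim_{z→z₀} (z - z₀)^4 f(z) = cos(2) is finite and nonzero.
So z = -2 is a pole of order 4.

Final answer: pole of order 4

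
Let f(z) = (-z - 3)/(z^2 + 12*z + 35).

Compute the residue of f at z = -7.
-2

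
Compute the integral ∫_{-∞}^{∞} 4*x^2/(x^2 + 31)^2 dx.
2*sqrt(31)*pi/31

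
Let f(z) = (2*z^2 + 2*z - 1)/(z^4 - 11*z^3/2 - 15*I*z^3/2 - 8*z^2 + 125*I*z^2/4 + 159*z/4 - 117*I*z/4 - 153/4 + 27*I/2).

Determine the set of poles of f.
The singularities of f are the zeros of the denominator. Factoring,
  z^4 - 11*z^3/2 - 15*I*z^3/2 - 8*z^2 + 125*I*z^2/4 + 159*z/4 - 117*I*z/4 - 153/4 + 27*I/2 = (z - 3/2 - 3*I)*(z - 3*I)*(z - 1 + I/2)*(z - 3 - 2*I)
so the candidates are z = 3/2 + 3*I, z = 3*I, z = 1 - I/2, z = 3 + 2*I.

Check the numerator P(z) = 2*z^2 + 2*z - 1 at each one:
  P(3/2 + 3*I) = -23/2 + 24*I ≠ 0, so z = 3/2 + 3*I is a (simple) pole.
  P(3*I) = -19 + 6*I ≠ 0, so z = 3*I is a (simple) pole.
  P(1 - I/2) = 5/2 - 3*I ≠ 0, so z = 1 - I/2 is a (simple) pole.
  P(3 + 2*I) = 15 + 28*I ≠ 0, so z = 3 + 2*I is a (simple) pole.

Poles of f: {3*I, 1 - I/2, 3/2 + 3*I, 3 + 2*I}

Final answer: {3*I, 1 - I/2, 3/2 + 3*I, 3 + 2*I}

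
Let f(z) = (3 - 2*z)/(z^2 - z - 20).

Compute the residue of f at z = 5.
Write f(z) = P(z)/Q(z) with P(z) = 3 - 2*z and Q(z) = z^2 - z - 20.
The denominator factors as Q(z) = (z + 4)*(z - 5), so z = 5 is a simple zero of Q and P is analytic there; z = 5 is therefore a simple pole and
  Res(f, z₀) = P(z₀)/Q'(z₀).

Q'(z) = 2*z - 1, so Q'(5) = 9.
P(5) = -7.

Res(f, 5) = (-7)/(9) = -7/9

Final answer: -7/9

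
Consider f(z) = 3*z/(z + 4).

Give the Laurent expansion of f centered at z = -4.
Put w = z - (-4), i.e. z = w - 4. The denominator is w, so it suffices to rewrite the numerator in powers of w.

P(z) = 3*z
P(w - 4) = -12 + 3*w

Dividing each term by w:
  f = -12/w + 3

Substituting back w = z + 4:
  f(z) = -12/(z + 4) + 3

The series is finite because the numerator is a polynomial; the negative powers form the principal part, and the coefficient of 1/(z + 4) gives Res(f, -4) = -12.

Final answer: -12/(z + 4) + 3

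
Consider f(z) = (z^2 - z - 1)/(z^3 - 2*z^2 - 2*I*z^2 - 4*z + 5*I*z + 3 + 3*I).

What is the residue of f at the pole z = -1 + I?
Write f(z) = P(z)/Q(z) with P(z) = z^2 - z - 1 and Q(z) = z^3 - 2*z^2 - 2*I*z^2 - 4*z + 5*I*z + 3 + 3*I.
The denominator factors as Q(z) = (z - I)*(z + 1 - I)*(z - 3), so z = -1 + I is a simple zero of Q and P is analytic there; z = -1 + I is therefore a simple pole and
  Res(f, z₀) = P(z₀)/Q'(z₀).

Q'(z) = 3*z^2 - 4*z - 4*I*z - 4 + 5*I, so Q'(-1 + I) = 4 - I.
P(-1 + I) = -3*I.

Res(f, -1 + I) = (-3*I)/(4 - I) = 3/17 - 12*I/17

Final answer: 3/17 - 12*I/17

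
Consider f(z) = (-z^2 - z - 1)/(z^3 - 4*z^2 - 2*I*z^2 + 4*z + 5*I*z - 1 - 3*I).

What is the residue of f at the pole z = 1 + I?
3 - 2*I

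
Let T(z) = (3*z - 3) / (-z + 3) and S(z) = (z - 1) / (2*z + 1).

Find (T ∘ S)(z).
(T ∘ S)(z) = T(S(z)) = ((3)*S(z) + (-3))/((-1)*S(z) + (3)). Multiply numerator and denominator by 2*z + 1:
  numerator:   (3)*(z - 1) + (-3)*(2*z + 1) = -3*z - 6
  denominator: (-1)*(z - 1) + (3)*(2*z + 1) = 5*z + 4
(T ∘ S)(z) = (-3*z - 6)/(5*z + 4)

Final answer: (-3*z - 6)/(5*z + 4)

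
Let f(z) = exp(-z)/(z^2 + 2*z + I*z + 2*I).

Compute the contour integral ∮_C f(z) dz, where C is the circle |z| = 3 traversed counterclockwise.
By the residue theorem, ∮_C f(z) dz = 2πi · (sum of the residues of f at the poles inside |z| = 3).

The denominator factors as (z + 2)*(z + I), so the singularities of f are simple poles at z = -2, z = -I.
  |-2|² = 4 < 9 = 3², so this pole is inside the contour.
  |-I|² = 1 < 9 = 3², so this pole is inside the contour.

With P(z) = exp(-z) and Q(z) = z^2 + 2*z + I*z + 2*I, each pole is simple, so Res(f, z₀) = P(z₀)/Q'(z₀) with Q'(z) = 2*z + 2 + I.
  Res(f, -2) = P(-2)/Q'(-2) = (exp(2))/(-2 + I) = (-2/5 - I/5)*exp(2)
  Res(f, -I) = P(-I)/Q'(-I) = (exp(I))/(2 - I) = (2/5 + I/5)*exp(I)

Sum of residues inside C: (-2/5 - I/5)*exp(2) + (2/5 + I/5)*exp(I)
∮_C f(z) dz = 2πi · ((-2/5 - I/5)*exp(2) + (2/5 + I/5)*exp(I)) = pi*(2/5 - 4*I/5)*exp(2) + pi*(-2/5 + 4*I/5)*exp(I)

Final answer: pi*(2/5 - 4*I/5)*exp(2) + pi*(-2/5 + 4*I/5)*exp(I)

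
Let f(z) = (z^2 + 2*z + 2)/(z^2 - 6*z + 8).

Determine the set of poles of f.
{2, 4}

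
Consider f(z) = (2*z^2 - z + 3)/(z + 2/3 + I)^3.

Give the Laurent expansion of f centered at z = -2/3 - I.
(23/9 + 11*I/3)/(z + 2/3 + I)^3 + (-11/3 - 4*I)/(z + 2/3 + I)^2 + 2/(z + 2/3 + I)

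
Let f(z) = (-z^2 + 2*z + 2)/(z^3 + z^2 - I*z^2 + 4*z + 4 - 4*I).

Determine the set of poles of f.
{-1 + I, -2*I, 2*I}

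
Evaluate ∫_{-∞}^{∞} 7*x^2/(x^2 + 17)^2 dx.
Let f(z) = 7*z^2/(z^2 + 17)^2. The denominator has no real zeros and deg Q - deg P = 2 ≥ 2, so the integral of f over the upper semicircle |z| = R tends to 0 as R → ∞. Closing the contour in the upper half-plane,
  ∫_{-∞}^{∞} f(x) dx = 2πi · Σ Res(f, z_k)  over the poles with Im z_k > 0.

Zeros of the denominator: z^2 + 17 = 0 gives z = ±sqrt(17)*I.
Upper half-plane: z = sqrt(17)*I (a pole of order 2).

Write f(z) = g(z)/(z - sqrt(17)*I)^2 with g(z) = 7*z^2/(z + sqrt(17)*I)^2. For a double pole, Res(f, z₀) = g'(z₀):
  g'(z) = 14*sqrt(17)*I*z/(z + sqrt(17)*I)^3
  Res(f, sqrt(17)*I) = g'(sqrt(17)*I) = -7*sqrt(17)*I/68

∫_{-∞}^{∞} f(x) dx = 2πi · (-7*sqrt(17)*I/68) = 7*sqrt(17)*pi/34

Final answer: 7*sqrt(17)*pi/34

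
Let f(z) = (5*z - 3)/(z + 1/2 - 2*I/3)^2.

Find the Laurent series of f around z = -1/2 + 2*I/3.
Put w = z - (-1/2 + 2*I/3), i.e. z = w - 1/2 + 2*I/3. The denominator is w^2, so it suffices to rewrite the numerator in powers of w.

P(z) = 5*z - 3
P(w - 1/2 + 2*I/3) = -11/2 + 10*I/3 + 5*w

Dividing each term by w^2:
  f = (-11/2 + 10*I/3)/w^2 + 5/w

Substituting back w = z + 1/2 - 2*I/3:
  f(z) = (-11/2 + 10*I/3)/(z + 1/2 - 2*I/3)^2 + 5/(z + 1/2 - 2*I/3)

The series is finite because the numerator is a polynomial; the negative powers form the principal part, and the coefficient of 1/(z + 1/2 - 2*I/3) gives Res(f, -1/2 + 2*I/3) = 5.

Final answer: (-11/2 + 10*I/3)/(z + 1/2 - 2*I/3)^2 + 5/(z + 1/2 - 2*I/3)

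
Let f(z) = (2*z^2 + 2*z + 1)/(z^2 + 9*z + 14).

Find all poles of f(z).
{-7, -2}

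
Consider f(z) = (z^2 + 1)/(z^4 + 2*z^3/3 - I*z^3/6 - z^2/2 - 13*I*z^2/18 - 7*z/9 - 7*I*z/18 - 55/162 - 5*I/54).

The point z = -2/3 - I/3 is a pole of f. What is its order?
Factor the denominator:
  z^4 + 2*z^3/3 - I*z^3/6 - z^2/2 - 13*I*z^2/18 - 7*z/9 - 7*I*z/18 - 55/162 - 5*I/54 = (z + 2/3 + I/3)^2*(z - 1 - I/3)*(z + 1/3 - I/2)

The numerator P(z) = z^2 + 1 has P(-2/3 - I/3) = 4/3 + 4*I/9 ≠ 0, so no factor of (z + 2/3 + I/3) cancels.
Near z = -2/3 - I/3 we can therefore write f(z) = g(z)/(z + 2/3 + I/3)^2 with g analytic at -2/3 - I/3 and g(-2/3 - I/3) ≠ 0 (g is the numerator divided by the remaining denominator factors).

Hence z = -2/3 - I/3 is a pole of order 2.

Final answer: 2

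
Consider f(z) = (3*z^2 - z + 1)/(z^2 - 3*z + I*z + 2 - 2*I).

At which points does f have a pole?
The singularities of f are the zeros of the denominator. Factoring,
  z^2 - 3*z + I*z + 2 - 2*I = (z - 1 + I)*(z - 2)
so the candidates are z = 1 - I, z = 2.

Check the numerator P(z) = 3*z^2 - z + 1 at each one:
  P(1 - I) = -5*I ≠ 0, so z = 1 - I is a (simple) pole.
  P(2) = 11 ≠ 0, so z = 2 is a (simple) pole.

Poles of f: {1 - I, 2}

Final answer: {1 - I, 2}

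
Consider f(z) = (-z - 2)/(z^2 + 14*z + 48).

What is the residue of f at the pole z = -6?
Write f(z) = P(z)/Q(z) with P(z) = -z - 2 and Q(z) = z^2 + 14*z + 48.
The denominator factors as Q(z) = (z + 6)*(z + 8), so z = -6 is a simple zero of Q and P is analytic there; z = -6 is therefore a simple pole and
  Res(f, z₀) = P(z₀)/Q'(z₀).

Q'(z) = 2*z + 14, so Q'(-6) = 2.
P(-6) = 4.

Res(f, -6) = (4)/(2) = 2

Final answer: 2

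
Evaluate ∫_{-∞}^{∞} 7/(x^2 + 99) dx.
Let f(z) = 7/(z^2 + 99). The denominator has no real zeros and deg Q - deg P = 2 ≥ 2, so the integral of f over the upper semicircle |z| = R tends to 0 as R → ∞. Closing the contour in the upper half-plane,
  ∫_{-∞}^{∞} f(x) dx = 2πi · Σ Res(f, z_k)  over the poles with Im z_k > 0.

Zeros of the denominator: z^2 + 99 = 0 gives z = ±3*sqrt(11)*I.
Upper half-plane: z = 3*sqrt(11)*I (simple).

Each pole is a simple zero of Q(z) = z^2 + 99, so Res(f, z₀) = P(z₀)/Q'(z₀) with P(z) = 7, Q'(z) = 2*z:
  Res(f, 3*sqrt(11)*I) = (7)/(6*sqrt(11)*I) = -7*sqrt(11)*I/66

∫_{-∞}^{∞} f(x) dx = 2πi · (-7*sqrt(11)*I/66) = 7*sqrt(11)*pi/33

Final answer: 7*sqrt(11)*pi/33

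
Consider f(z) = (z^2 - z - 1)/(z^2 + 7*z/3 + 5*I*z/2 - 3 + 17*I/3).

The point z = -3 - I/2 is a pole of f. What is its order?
Factor the denominator:
  z^2 + 7*z/3 + 5*I*z/2 - 3 + 17*I/3 = (z + 3 + I/2)*(z - 2/3 + 2*I)

The numerator P(z) = z^2 - z - 1 has P(-3 - I/2) = 43/4 + 7*I/2 ≠ 0, so no factor of (z + 3 + I/2) cancels.
Near z = -3 - I/2 we can therefore write f(z) = g(z)/(z + 3 + I/2) with g analytic at -3 - I/2 and g(-3 - I/2) ≠ 0 (g is the numerator divided by the remaining denominator factors).

Hence z = -3 - I/2 is a pole of order 1.

Final answer: 1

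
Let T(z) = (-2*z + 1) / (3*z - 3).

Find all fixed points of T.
{1/6 - sqrt(13)/6, 1/6 + sqrt(13)/6}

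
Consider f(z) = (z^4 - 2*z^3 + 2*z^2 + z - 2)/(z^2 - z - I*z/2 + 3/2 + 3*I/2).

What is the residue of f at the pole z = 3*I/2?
353/116 - 149*I/232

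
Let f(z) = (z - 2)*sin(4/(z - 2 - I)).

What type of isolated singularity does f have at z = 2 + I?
Let u = z - 2 - I. Then
  sin(4/u) = Σ_{k≥0} (-1)^k (4)^(2k+1)/((2k+1)!·u^(2k+1)) = 4/u - 32/(3*u^3) + 128/(15*u^5) + ...
which has infinitely many negative powers of u, so sin(4/(z - 2 - I)) has an essential singularity at z = 2 + I.
The extra factor z - 2 is a nonzero polynomial; if the product had at most a pole at z = 2 + I, dividing by that polynomial would leave sin(4/(z - 2 - I)) with at most a pole too — contradiction. (Equivalently, the product's Laurent series still has infinitely many negative powers.)
So the singularity is essential.

Final answer: essential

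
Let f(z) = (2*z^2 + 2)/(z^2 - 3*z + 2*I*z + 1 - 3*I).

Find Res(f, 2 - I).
8 - 8*I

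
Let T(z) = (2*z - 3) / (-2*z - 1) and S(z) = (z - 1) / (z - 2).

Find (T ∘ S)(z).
(z - 4)/(3*z - 4)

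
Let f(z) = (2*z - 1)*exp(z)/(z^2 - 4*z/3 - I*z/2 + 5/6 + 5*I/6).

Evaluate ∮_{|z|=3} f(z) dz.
By the residue theorem, ∮_C f(z) dz = 2πi · (sum of the residues of f at the poles inside |z| = 3).

The denominator factors as (z - 1 + I/2)*(z - 1/3 - I), so the singularities of f are simple poles at z = 1 - I/2, z = 1/3 + I.
  |1 - I/2|² = 5/4 < 9 = 3², so this pole is inside the contour.
  |1/3 + I|² = 10/9 < 9 = 3², so this pole is inside the contour.

With P(z) = (2*z - 1)*exp(z) and Q(z) = z^2 - 4*z/3 - I*z/2 + 5/6 + 5*I/6, each pole is simple, so Res(f, z₀) = P(z₀)/Q'(z₀) with Q'(z) = 2*z - 4/3 - I/2.
  Res(f, 1 - I/2) = P(1 - I/2)/Q'(1 - I/2) = ((1 - I)*exp(1 - I/2))/(2/3 - 3*I/2) = (78/97 + 30*I/97)*exp(1 - I/2)
  Res(f, 1/3 + I) = P(1/3 + I)/Q'(1/3 + I) = ((-1/3 + 2*I)*exp(1/3 + I))/(-2/3 + 3*I/2) = (116/97 - 30*I/97)*exp(1/3 + I)

Sum of residues inside C: (78/97 + 30*I/97)*exp(1 - I/2) + (116/97 - 30*I/97)*exp(1/3 + I)
∮_C f(z) dz = 2πi · ((78/97 + 30*I/97)*exp(1 - I/2) + (116/97 - 30*I/97)*exp(1/3 + I)) = pi*(60/97 + 232*I/97)*exp(1/3 + I) + pi*(-60/97 + 156*I/97)*exp(1 - I/2)

Final answer: pi*(60/97 + 232*I/97)*exp(1/3 + I) + pi*(-60/97 + 156*I/97)*exp(1 - I/2)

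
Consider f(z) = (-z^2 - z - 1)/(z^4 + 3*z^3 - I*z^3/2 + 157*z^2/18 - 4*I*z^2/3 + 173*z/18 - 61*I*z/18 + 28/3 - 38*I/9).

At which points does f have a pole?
The singularities of f are the zeros of the denominator. Factoring,
  z^4 + 3*z^3 - I*z^3/2 + 157*z^2/18 - 4*I*z^2/3 + 173*z/18 - 61*I*z/18 + 28/3 - 38*I/9 = (z + 1 + I)*(z + 2/3 + 2*I)*(z + 1 - 2*I)*(z + 1/3 - 3*I/2)
so the candidates are z = -1 - I, z = -2/3 - 2*I, z = -1 + 2*I, z = -1/3 + 3*I/2.

Check the numerator P(z) = -z^2 - z - 1 at each one:
  P(-1 - I) = -I ≠ 0, so z = -1 - I is a (simple) pole.
  P(-2/3 - 2*I) = 29/9 - 2*I/3 ≠ 0, so z = -2/3 - 2*I is a (simple) pole.
  P(-1 + 2*I) = 3 + 2*I ≠ 0, so z = -1 + 2*I is a (simple) pole.
  P(-1/3 + 3*I/2) = 53/36 - I/2 ≠ 0, so z = -1/3 + 3*I/2 is a (simple) pole.

Poles of f: {-1 - I, -1 + 2*I, -2/3 - 2*I, -1/3 + 3*I/2}

Final answer: {-1 - I, -1 + 2*I, -2/3 - 2*I, -1/3 + 3*I/2}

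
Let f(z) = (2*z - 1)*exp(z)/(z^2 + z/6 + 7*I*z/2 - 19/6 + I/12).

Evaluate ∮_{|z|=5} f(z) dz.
pi*(84/17 - 64*I/17)*exp(1/3 - 3*I/2) + pi*(-84/17 + 132*I/17)*exp(-1/2 - 2*I)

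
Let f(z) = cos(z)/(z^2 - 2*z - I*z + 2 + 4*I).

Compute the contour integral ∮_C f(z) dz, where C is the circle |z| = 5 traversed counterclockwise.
pi*(6/13 - 4*I/13)*cosh(2) + pi*(-6/13 + 4*I/13)*cos(2 - I)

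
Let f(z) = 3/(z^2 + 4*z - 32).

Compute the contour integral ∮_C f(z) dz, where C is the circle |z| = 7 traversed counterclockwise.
By the residue theorem, ∮_C f(z) dz = 2πi · (sum of the residues of f at the poles inside |z| = 7).

The denominator factors as (z - 4)*(z + 8), so the singularities of f are simple poles at z = 4, z = -8.
  |4|² = 16 < 49 = 7², so this pole is inside the contour.
  |-8|² = 64 > 49 = 7², so this pole is outside the contour.

With P(z) = 3 and Q(z) = z^2 + 4*z - 32, each pole is simple, so Res(f, z₀) = P(z₀)/Q'(z₀) with Q'(z) = 2*z + 4.
  Res(f, 4) = P(4)/Q'(4) = (3)/(12) = 1/4

∮_C f(z) dz = 2πi · (1/4) = I*pi/2

Final answer: I*pi/2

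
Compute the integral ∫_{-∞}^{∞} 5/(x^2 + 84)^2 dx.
Let f(z) = 5/(z^2 + 84)^2. The denominator has no real zeros and deg Q - deg P = 4 ≥ 2, so the integral of f over the upper semicircle |z| = R tends to 0 as R → ∞. Closing the contour in the upper half-plane,
  ∫_{-∞}^{∞} f(x) dx = 2πi · Σ Res(f, z_k)  over the poles with Im z_k > 0.

Zeros of the denominator: z^2 + 84 = 0 gives z = ±2*sqrt(21)*I.
Upper half-plane: z = 2*sqrt(21)*I (a pole of order 2).

Write f(z) = g(z)/(z - 2*sqrt(21)*I)^2 with g(z) = 5/(z + 2*sqrt(21)*I)^2. For a double pole, Res(f, z₀) = g'(z₀):
  g'(z) = -10/(z + 2*sqrt(21)*I)^3
  Res(f, 2*sqrt(21)*I) = g'(2*sqrt(21)*I) = -5*sqrt(21)*I/14112

∫_{-∞}^{∞} f(x) dx = 2πi · (-5*sqrt(21)*I/14112) = 5*sqrt(21)*pi/7056

Final answer: 5*sqrt(21)*pi/7056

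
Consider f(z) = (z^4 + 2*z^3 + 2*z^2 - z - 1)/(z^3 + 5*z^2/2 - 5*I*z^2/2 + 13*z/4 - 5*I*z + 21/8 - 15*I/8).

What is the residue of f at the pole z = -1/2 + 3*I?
Write f(z) = P(z)/Q(z) with P(z) = z^4 + 2*z^3 + 2*z^2 - z - 1 and Q(z) = z^3 + 5*z^2/2 - 5*I*z^2/2 + 13*z/4 - 5*I*z + 21/8 - 15*I/8.
The denominator factors as Q(z) = (z + 1/2 + I/2)*(z + 3/2)*(z + 1/2 - 3*I), so z = -1/2 + 3*I is a simple zero of Q and P is analytic there; z = -1/2 + 3*I is therefore a simple pole and
  Res(f, z₀) = P(z₀)/Q'(z₀).

Q'(z) = 3*z^2 + 5*z - 5*I*z + 13/4 - 5*I, so Q'(-1/2 + 3*I) = -21/2 + 7*I/2.
P(-1/2 + 3*I) = 1221/16 - 6*I.

Res(f, -1/2 + 3*I) = (1221/16 - 6*I)/(-21/2 + 7*I/2) = -537/80 - 933*I/560

Final answer: -537/80 - 933*I/560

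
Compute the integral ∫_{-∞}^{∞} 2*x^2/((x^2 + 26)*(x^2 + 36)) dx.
pi*(6 - sqrt(26))/5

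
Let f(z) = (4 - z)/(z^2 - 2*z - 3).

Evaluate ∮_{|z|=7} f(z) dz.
By the residue theorem, ∮_C f(z) dz = 2πi · (sum of the residues of f at the poles inside |z| = 7).

The denominator factors as (z + 1)*(z - 3), so the singularities of f are simple poles at z = -1, z = 3.
  |-1|² = 1 < 49 = 7², so this pole is inside the contour.
  |3|² = 9 < 49 = 7², so this pole is inside the contour.

With P(z) = 4 - z and Q(z) = z^2 - 2*z - 3, each pole is simple, so Res(f, z₀) = P(z₀)/Q'(z₀) with Q'(z) = 2*z - 2.
  Res(f, -1) = P(-1)/Q'(-1) = (5)/(-4) = -5/4
  Res(f, 3) = P(3)/Q'(3) = (1)/(4) = 1/4

Sum of residues inside C: -1
∮_C f(z) dz = 2πi · (-1) = -2*I*pi

Final answer: -2*I*pi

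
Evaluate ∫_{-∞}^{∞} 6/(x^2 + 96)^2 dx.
sqrt(6)*pi/768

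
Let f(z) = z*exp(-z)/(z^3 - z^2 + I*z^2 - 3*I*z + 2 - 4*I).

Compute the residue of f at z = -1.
Write f(z) = P(z)/Q(z) with P(z) = z*exp(-z) and Q(z) = z^3 - z^2 + I*z^2 - 3*I*z + 2 - 4*I.
The denominator factors as Q(z) = (z + 1)*(z + 2*I)*(z - 2 - I), so z = -1 is a simple zero of Q and P is analytic there; z = -1 is therefore a simple pole and
  Res(f, z₀) = P(z₀)/Q'(z₀).

Q'(z) = 3*z^2 - 2*z + 2*I*z - 3*I, so Q'(-1) = 5 - 5*I.
P(-1) = -exp(1).

Res(f, -1) = (-exp(1))/(5 - 5*I) = exp(1)*(-1/10 - I/10)

Final answer: exp(1)*(-1/10 - I/10)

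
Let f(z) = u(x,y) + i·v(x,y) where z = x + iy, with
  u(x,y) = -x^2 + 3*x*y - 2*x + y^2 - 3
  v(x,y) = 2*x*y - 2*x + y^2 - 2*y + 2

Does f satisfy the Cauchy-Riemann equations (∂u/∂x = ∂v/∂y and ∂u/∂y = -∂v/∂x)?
∂u/∂x = -2*x + 3*y - 2
∂v/∂y = 2*x + 2*y - 2
∂u/∂y = 3*x + 2*y
∂v/∂x = 2*y - 2
∂u/∂x ≠ ∂v/∂y and ∂u/∂y ≠ -∂v/∂x; the Cauchy-Riemann equations are not satisfied, so f is not analytic.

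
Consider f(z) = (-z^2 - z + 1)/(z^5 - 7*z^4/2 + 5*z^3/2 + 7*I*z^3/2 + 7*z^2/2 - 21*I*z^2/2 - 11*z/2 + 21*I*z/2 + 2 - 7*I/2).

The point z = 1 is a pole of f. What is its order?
3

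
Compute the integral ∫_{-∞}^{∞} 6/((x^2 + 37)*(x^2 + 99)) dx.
Let f(z) = 6/((z^2 + 37)*(z^2 + 99)). The denominator has no real zeros and deg Q - deg P = 4 ≥ 2, so the integral of f over the upper semicircle |z| = R tends to 0 as R → ∞. Closing the contour in the upper half-plane,
  ∫_{-∞}^{∞} f(x) dx = 2πi · Σ Res(f, z_k)  over the poles with Im z_k > 0.

Zeros of the denominator: z^2 + 37 = 0 gives z = ±sqrt(37)*I; z^2 + 99 = 0 gives z = ±3*sqrt(11)*I.
Upper half-plane: z = 3*sqrt(11)*I, z = sqrt(37)*I (simple).

Each pole is a simple zero of Q(z) = z^4 + 136*z^2 + 3663, so Res(f, z₀) = P(z₀)/Q'(z₀) with P(z) = 6, Q'(z) = 4*z^3 + 272*z:
  Res(f, 3*sqrt(11)*I) = (6)/(-372*sqrt(11)*I) = sqrt(11)*I/682
  Res(f, sqrt(37)*I) = (6)/(124*sqrt(37)*I) = -3*sqrt(37)*I/2294

Sum of residues: I*(-33*sqrt(37) + 37*sqrt(11))/25234
∫_{-∞}^{∞} f(x) dx = 2πi · (I*(-33*sqrt(37) + 37*sqrt(11))/25234) = pi*(-37*sqrt(11) + 33*sqrt(37))/12617

Final answer: pi*(-37*sqrt(11) + 33*sqrt(37))/12617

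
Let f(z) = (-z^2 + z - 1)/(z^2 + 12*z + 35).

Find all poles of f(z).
The singularities of f are the zeros of the denominator. Factoring,
  z^2 + 12*z + 35 = (z + 7)*(z + 5)
so the candidates are z = -7, z = -5.

Check the numerator P(z) = -z^2 + z - 1 at each one:
  P(-7) = -57 ≠ 0, so z = -7 is a (simple) pole.
  P(-5) = -31 ≠ 0, so z = -5 is a (simple) pole.

Poles of f: {-7, -5}

Final answer: {-7, -5}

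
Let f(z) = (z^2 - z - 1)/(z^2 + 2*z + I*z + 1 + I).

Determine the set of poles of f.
The singularities of f are the zeros of the denominator. Factoring,
  z^2 + 2*z + I*z + 1 + I = (z + 1 + I)*(z + 1)
so the candidates are z = -1 - I, z = -1.

Check the numerator P(z) = z^2 - z - 1 at each one:
  P(-1 - I) = 3*I ≠ 0, so z = -1 - I is a (simple) pole.
  P(-1) = 1 ≠ 0, so z = -1 is a (simple) pole.

Poles of f: {-1 - I, -1}

Final answer: {-1 - I, -1}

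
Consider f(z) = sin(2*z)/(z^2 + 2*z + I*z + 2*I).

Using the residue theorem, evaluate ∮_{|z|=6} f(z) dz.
By the residue theorem, ∮_C f(z) dz = 2πi · (sum of the residues of f at the poles inside |z| = 6).

The denominator factors as (z + 2)*(z + I), so the singularities of f are simple poles at z = -2, z = -I.
  |-2|² = 4 < 36 = 6², so this pole is inside the contour.
  |-I|² = 1 < 36 = 6², so this pole is inside the contour.

With P(z) = sin(2*z) and Q(z) = z^2 + 2*z + I*z + 2*I, each pole is simple, so Res(f, z₀) = P(z₀)/Q'(z₀) with Q'(z) = 2*z + 2 + I.
  Res(f, -2) = P(-2)/Q'(-2) = (-sin(4))/(-2 + I) = (2/5 + I/5)*sin(4)
  Res(f, -I) = P(-I)/Q'(-I) = (-I*sinh(2))/(2 - I) = (1/5 - 2*I/5)*sinh(2)

Sum of residues inside C: (1/5 - 2*I/5)*sinh(2) + (2/5 + I/5)*sin(4)
∮_C f(z) dz = 2πi · ((1/5 - 2*I/5)*sinh(2) + (2/5 + I/5)*sin(4)) = pi*(-2/5 + 4*I/5)*sin(4) + pi*(4/5 + 2*I/5)*sinh(2)

Final answer: pi*(-2/5 + 4*I/5)*sin(4) + pi*(4/5 + 2*I/5)*sinh(2)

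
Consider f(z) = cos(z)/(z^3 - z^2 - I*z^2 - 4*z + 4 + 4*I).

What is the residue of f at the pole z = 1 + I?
Write f(z) = P(z)/Q(z) with P(z) = cos(z) and Q(z) = z^3 - z^2 - I*z^2 - 4*z + 4 + 4*I.
The denominator factors as Q(z) = (z + 2)*(z - 1 - I)*(z - 2), so z = 1 + I is a simple zero of Q and P is analytic there; z = 1 + I is therefore a simple pole and
  Res(f, z₀) = P(z₀)/Q'(z₀).

Q'(z) = 3*z^2 - 2*z - 2*I*z - 4, so Q'(1 + I) = -4 + 2*I.
P(1 + I) = cos(1 + I).

Res(f, 1 + I) = (cos(1 + I))/(-4 + 2*I) = (-1/5 - I/10)*cos(1 + I)

Final answer: (-1/5 - I/10)*cos(1 + I)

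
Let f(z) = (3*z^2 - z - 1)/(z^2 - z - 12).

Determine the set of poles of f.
The singularities of f are the zeros of the denominator. Factoring,
  z^2 - z - 12 = (z + 3)*(z - 4)
so the candidates are z = -3, z = 4.

Check the numerator P(z) = 3*z^2 - z - 1 at each one:
  P(-3) = 29 ≠ 0, so z = -3 is a (simple) pole.
  P(4) = 43 ≠ 0, so z = 4 is a (simple) pole.

Poles of f: {-3, 4}

Final answer: {-3, 4}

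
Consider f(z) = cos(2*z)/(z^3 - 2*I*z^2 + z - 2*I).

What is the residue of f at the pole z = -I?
Write f(z) = P(z)/Q(z) with P(z) = cos(2*z) and Q(z) = z^3 - 2*I*z^2 + z - 2*I.
The denominator factors as Q(z) = (z - I)*(z - 2*I)*(z + I), so z = -I is a simple zero of Q and P is analytic there; z = -I is therefore a simple pole and
  Res(f, z₀) = P(z₀)/Q'(z₀).

Q'(z) = 3*z^2 - 4*I*z + 1, so Q'(-I) = -6.
P(-I) = cosh(2).

Res(f, -I) = (cosh(2))/(-6) = -cosh(2)/6

Final answer: -cosh(2)/6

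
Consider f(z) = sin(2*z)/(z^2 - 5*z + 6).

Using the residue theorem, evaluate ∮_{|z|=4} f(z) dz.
2*I*pi*sin(6) - 2*I*pi*sin(4)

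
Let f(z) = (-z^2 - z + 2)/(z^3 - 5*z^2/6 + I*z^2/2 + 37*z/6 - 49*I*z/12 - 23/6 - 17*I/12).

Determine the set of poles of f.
The singularities of f are the zeros of the denominator. Factoring,
  z^3 - 5*z^2/6 + I*z^2/2 + 37*z/6 - 49*I*z/12 - 23/6 - 17*I/12 = (z - 1 - 2*I)*(z - 1/3 - I/2)*(z + 1/2 + 3*I)
so the candidates are z = 1 + 2*I, z = 1/3 + I/2, z = -1/2 - 3*I.

Check the numerator P(z) = -z^2 - z + 2 at each one:
  P(1 + 2*I) = 4 - 6*I ≠ 0, so z = 1 + 2*I is a (simple) pole.
  P(1/3 + I/2) = 65/36 - 5*I/6 ≠ 0, so z = 1/3 + I/2 is a (simple) pole.
  P(-1/2 - 3*I) = 45/4 ≠ 0, so z = -1/2 - 3*I is a (simple) pole.

Poles of f: {-1/2 - 3*I, 1/3 + I/2, 1 + 2*I}

Final answer: {-1/2 - 3*I, 1/3 + I/2, 1 + 2*I}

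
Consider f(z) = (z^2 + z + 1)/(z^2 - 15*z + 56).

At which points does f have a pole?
The singularities of f are the zeros of the denominator. Factoring,
  z^2 - 15*z + 56 = (z - 7)*(z - 8)
so the candidates are z = 7, z = 8.

Check the numerator P(z) = z^2 + z + 1 at each one:
  P(7) = 57 ≠ 0, so z = 7 is a (simple) pole.
  P(8) = 73 ≠ 0, so z = 8 is a (simple) pole.

Poles of f: {7, 8}

Final answer: {7, 8}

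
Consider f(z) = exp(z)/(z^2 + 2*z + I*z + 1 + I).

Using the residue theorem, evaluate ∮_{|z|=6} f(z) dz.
By the residue theorem, ∮_C f(z) dz = 2πi · (sum of the residues of f at the poles inside |z| = 6).

The denominator factors as (z + 1)*(z + 1 + I), so the singularities of f are simple poles at z = -1, z = -1 - I.
  |-1|² = 1 < 36 = 6², so this pole is inside the contour.
  |-1 - I|² = 2 < 36 = 6², so this pole is inside the contour.

With P(z) = exp(z) and Q(z) = z^2 + 2*z + I*z + 1 + I, each pole is simple, so Res(f, z₀) = P(z₀)/Q'(z₀) with Q'(z) = 2*z + 2 + I.
  Res(f, -1) = P(-1)/Q'(-1) = (exp(-1))/(I) = -I*exp(-1)
  Res(f, -1 - I) = P(-1 - I)/Q'(-1 - I) = (exp(-1 - I))/(-I) = I*exp(-1 - I)

Sum of residues inside C: -I*exp(-1) + I*exp(-1 - I)
∮_C f(z) dz = 2πi · (-I*exp(-1) + I*exp(-1 - I)) = 2*pi*exp(-1) - 2*pi*exp(-1 - I)

Final answer: 2*pi*exp(-1) - 2*pi*exp(-1 - I)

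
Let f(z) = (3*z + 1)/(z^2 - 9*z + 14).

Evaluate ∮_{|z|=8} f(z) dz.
By the residue theorem, ∮_C f(z) dz = 2πi · (sum of the residues of f at the poles inside |z| = 8).

The denominator factors as (z - 7)*(z - 2), so the singularities of f are simple poles at z = 7, z = 2.
  |7|² = 49 < 64 = 8², so this pole is inside the contour.
  |2|² = 4 < 64 = 8², so this pole is inside the contour.

With P(z) = 3*z + 1 and Q(z) = z^2 - 9*z + 14, each pole is simple, so Res(f, z₀) = P(z₀)/Q'(z₀) with Q'(z) = 2*z - 9.
  Res(f, 7) = P(7)/Q'(7) = (22)/(5) = 22/5
  Res(f, 2) = P(2)/Q'(2) = (7)/(-5) = -7/5

Sum of residues inside C: 3
∮_C f(z) dz = 2πi · (3) = 6*I*pi

Final answer: 6*I*pi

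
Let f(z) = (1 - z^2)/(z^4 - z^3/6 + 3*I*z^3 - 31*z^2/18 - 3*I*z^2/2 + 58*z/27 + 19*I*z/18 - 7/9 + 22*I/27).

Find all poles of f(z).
The singularities of f are the zeros of the denominator. Factoring,
  z^4 - z^3/6 + 3*I*z^3 - 31*z^2/18 - 3*I*z^2/2 + 58*z/27 + 19*I*z/18 - 7/9 + 22*I/27 = (z + I)*(z - 1/2 - 2*I/3)*(z + 2*I/3)*(z + 1/3 + 2*I)
so the candidates are z = -I, z = 1/2 + 2*I/3, z = -2*I/3, z = -1/3 - 2*I.

Check the numerator P(z) = 1 - z^2 at each one:
  P(-I) = 2 ≠ 0, so z = -I is a (simple) pole.
  P(1/2 + 2*I/3) = 43/36 - 2*I/3 ≠ 0, so z = 1/2 + 2*I/3 is a (simple) pole.
  P(-2*I/3) = 13/9 ≠ 0, so z = -2*I/3 is a (simple) pole.
  P(-1/3 - 2*I) = 44/9 - 4*I/3 ≠ 0, so z = -1/3 - 2*I is a (simple) pole.

Poles of f: {-1/3 - 2*I, -I, -2*I/3, 1/2 + 2*I/3}

Final answer: {-1/3 - 2*I, -I, -2*I/3, 1/2 + 2*I/3}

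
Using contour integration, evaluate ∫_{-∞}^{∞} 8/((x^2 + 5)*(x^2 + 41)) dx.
2*pi*(-5*sqrt(41) + 41*sqrt(5))/1845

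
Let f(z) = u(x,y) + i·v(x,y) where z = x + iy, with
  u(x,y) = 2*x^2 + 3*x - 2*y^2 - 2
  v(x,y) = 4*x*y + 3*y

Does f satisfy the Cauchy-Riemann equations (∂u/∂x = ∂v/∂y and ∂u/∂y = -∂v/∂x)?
∂u/∂x = 4*x + 3
∂v/∂y = 4*x + 3
∂u/∂y = -4*y
∂v/∂x = 4*y
∂u/∂x = ∂v/∂y and ∂u/∂y = -∂v/∂x hold identically; f is analytic.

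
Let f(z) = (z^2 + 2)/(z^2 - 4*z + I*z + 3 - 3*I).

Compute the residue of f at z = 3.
Write f(z) = P(z)/Q(z) with P(z) = z^2 + 2 and Q(z) = z^2 - 4*z + I*z + 3 - 3*I.
The denominator factors as Q(z) = (z - 3)*(z - 1 + I), so z = 3 is a simple zero of Q and P is analytic there; z = 3 is therefore a simple pole and
  Res(f, z₀) = P(z₀)/Q'(z₀).

Q'(z) = 2*z - 4 + I, so Q'(3) = 2 + I.
P(3) = 11.

Res(f, 3) = (11)/(2 + I) = 22/5 - 11*I/5

Final answer: 22/5 - 11*I/5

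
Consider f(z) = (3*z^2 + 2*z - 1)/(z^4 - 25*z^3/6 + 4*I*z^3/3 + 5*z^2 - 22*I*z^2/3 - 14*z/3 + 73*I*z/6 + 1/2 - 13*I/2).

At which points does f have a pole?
{-1/2 - 2*I, 2/3 - I/3, 1 + I, 3}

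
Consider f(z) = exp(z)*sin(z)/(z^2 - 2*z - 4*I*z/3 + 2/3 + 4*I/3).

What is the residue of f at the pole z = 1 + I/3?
Write f(z) = P(z)/Q(z) with P(z) = exp(z)*sin(z) and Q(z) = z^2 - 2*z - 4*I*z/3 + 2/3 + 4*I/3.
The denominator factors as Q(z) = (z - 1 - I)*(z - 1 - I/3), so z = 1 + I/3 is a simple zero of Q and P is analytic there; z = 1 + I/3 is therefore a simple pole and
  Res(f, z₀) = P(z₀)/Q'(z₀).

Q'(z) = 2*z - 2 - 4*I/3, so Q'(1 + I/3) = -2*I/3.
P(1 + I/3) = exp(1 + I/3)*sin(1 + I/3).

Res(f, 1 + I/3) = (exp(1 + I/3)*sin(1 + I/3))/(-2*I/3) = 3*I*exp(1 + I/3)*sin(1 + I/3)/2

Final answer: 3*I*exp(1 + I/3)*sin(1 + I/3)/2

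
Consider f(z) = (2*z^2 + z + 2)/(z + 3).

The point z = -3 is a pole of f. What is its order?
1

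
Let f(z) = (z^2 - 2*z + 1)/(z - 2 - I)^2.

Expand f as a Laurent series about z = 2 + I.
Put w = z - (2 + I), i.e. z = w + 2 + I. The denominator is w^2, so it suffices to rewrite the numerator in powers of w.

P(z) = z^2 - 2*z + 1
P(w + 2 + I) = 2*I + (2 + 2*I)*w + w^2

Dividing each term by w^2:
  f = 2*I/w^2 + (2 + 2*I)/w + 1

Substituting back w = z - 2 - I:
  f(z) = 2*I/(z - 2 - I)^2 + (2 + 2*I)/(z - 2 - I) + 1

The series is finite because the numerator is a polynomial; the negative powers form the principal part, and the coefficient of 1/(z - 2 - I) gives Res(f, 2 + I) = 2 + 2*I.

Final answer: 2*I/(z - 2 - I)^2 + (2 + 2*I)/(z - 2 - I) + 1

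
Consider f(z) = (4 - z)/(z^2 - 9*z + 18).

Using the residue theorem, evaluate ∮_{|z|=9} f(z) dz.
-2*I*pi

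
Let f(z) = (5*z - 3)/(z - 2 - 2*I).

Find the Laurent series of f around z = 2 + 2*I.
(7 + 10*I)/(z - 2 - 2*I) + 5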